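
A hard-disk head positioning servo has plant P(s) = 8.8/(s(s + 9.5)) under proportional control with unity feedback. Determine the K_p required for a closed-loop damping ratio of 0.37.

Closed-loop characteristic equation: s² + 9.5s + K_p·8.8 = 0.
So ω_n = √(8.8K_p) and 2ζω_n = 9.5, giving ζ = 9.5/(2√(8.8K_p)).
Setting ζ = 0.37: √(8.8K_p) = 9.5/(2·0.37) = 12.84, so K_p = 164.8/8.8 = 18.7.

K_p = 18.7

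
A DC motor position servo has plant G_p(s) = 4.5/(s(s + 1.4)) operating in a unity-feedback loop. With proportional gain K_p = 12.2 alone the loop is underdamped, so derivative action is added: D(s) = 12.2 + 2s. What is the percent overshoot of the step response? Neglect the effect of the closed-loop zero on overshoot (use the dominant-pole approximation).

4.53%

Forward path: (12.2 + 2s)·4.5/(s(s+1.4)). The closed-loop characteristic equation is s² + (1.4 + 4.5·2)s + 4.5·12.2 = 0.
That is s² + 10.4s + 54.9 = 0, so ω_n = 7.409 rad/s and ζ = 10.4/(2·7.409) = 0.7018.
%OS = 100·exp(−πζ/√(1−ζ²)) = 4.53%.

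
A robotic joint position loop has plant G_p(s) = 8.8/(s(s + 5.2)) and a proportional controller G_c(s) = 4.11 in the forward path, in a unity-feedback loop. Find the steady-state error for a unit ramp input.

The loop has one pole at the origin (type 1). Velocity error constant K_v = lim_{s→0} s·G_c(s)G_p(s) = 4.11·8.8/5.2 = 6.955.
Steady-state error to a unit ramp: e_ss = 1/K_v = 0.144.

0.144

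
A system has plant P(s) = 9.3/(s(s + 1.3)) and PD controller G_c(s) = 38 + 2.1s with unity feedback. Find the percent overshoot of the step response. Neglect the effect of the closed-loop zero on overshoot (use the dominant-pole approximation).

Forward path: (38 + 2.1s)·9.3/(s(s+1.3)). The closed-loop characteristic equation is s² + (1.3 + 9.3·2.1)s + 9.3·38 = 0.
That is s² + 20.83s + 353.4 = 0, so ω_n = 18.8 rad/s and ζ = 20.83/(2·18.8) = 0.554.
%OS = 100·exp(−πζ/√(1−ζ²)) = 12.4%.

12.4%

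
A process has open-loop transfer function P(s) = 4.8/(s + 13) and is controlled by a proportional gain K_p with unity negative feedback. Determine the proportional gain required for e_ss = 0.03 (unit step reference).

K_p = 87.6

The loop is type 0, so e_ss(step) = 1/(1 + K_pos) with K_pos = K_p·P(0).
P(0) = 0.3692. Require 1/(1 + K_p·0.3692) = 0.03, so 1 + 0.3692·K_p = 33.33.
K_p = (33.33 − 1)/0.3692 = 87.6.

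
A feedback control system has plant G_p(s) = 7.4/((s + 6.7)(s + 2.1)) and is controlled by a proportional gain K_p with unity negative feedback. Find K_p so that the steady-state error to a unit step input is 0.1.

For a type-0 loop with proportional control, e_ss = 1/(1 + K_p·G_p(0)).
G_p(0) = 0.5259. Require 1/(1 + K_p·0.5259) = 0.1, so 1 + 0.5259·K_p = 10.
K_p = (10 − 1)/0.5259 = 17.1.

K_p = 17.1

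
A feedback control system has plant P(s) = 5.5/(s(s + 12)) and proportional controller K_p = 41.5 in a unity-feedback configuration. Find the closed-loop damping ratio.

ζ = 0.397

1 + K_p·P(s) = 0 gives s² + 12s + 228.2 = 0.
So ω_n² = 228.2 ⇒ ω_n = 15.11 rad/s, and ζ = 12/(2ω_n) = 0.397.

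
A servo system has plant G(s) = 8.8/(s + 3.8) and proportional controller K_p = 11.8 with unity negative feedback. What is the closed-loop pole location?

Closed-loop transfer function: T(s) = K_p·G(s)/(1 + K_p·G(s)) = 103.8/(s + 3.8 + 103.8) = 103.8/(s + 107.6).
The closed-loop pole is at s = −107.6.

s = -107.6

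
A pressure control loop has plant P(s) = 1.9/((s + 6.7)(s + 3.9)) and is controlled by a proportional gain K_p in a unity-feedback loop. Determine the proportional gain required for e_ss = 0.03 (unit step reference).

K_p = 445

Steady-state error for a unit step on this type-0 loop is 1/(1 + K_p·P(0)).
P(0) = 0.07271. Require 1/(1 + K_p·0.07271) = 0.03, so 1 + 0.07271·K_p = 33.33.
K_p = (33.33 − 1)/0.07271 = 445.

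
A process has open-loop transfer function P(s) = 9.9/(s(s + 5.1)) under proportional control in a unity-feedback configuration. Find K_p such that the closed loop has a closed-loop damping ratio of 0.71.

K_p = 1.3

Closed-loop characteristic equation: s² + 5.1s + K_p·9.9 = 0.
So ω_n = √(9.9K_p) and 2ζω_n = 5.1, giving ζ = 5.1/(2√(9.9K_p)).
Setting ζ = 0.71: √(9.9K_p) = 5.1/(2·0.71) = 3.592, so K_p = 12.9/9.9 = 1.3.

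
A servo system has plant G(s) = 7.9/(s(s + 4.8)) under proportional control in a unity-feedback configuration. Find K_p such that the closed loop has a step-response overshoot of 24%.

From %OS = 100·exp(−πζ/√(1−ζ²)) = 24%, ζ = −ln(0.24)/√(π²+ln²(0.24)) = 0.4136.
Characteristic equation s² + 4.8s + 7.9K_p = 0 gives ζ = 4.8/(2√(7.9K_p)).
Setting ζ = 0.4136: √(7.9K_p) = 4.8/(2·0.4136) = 5.803, so K_p = 33.67/7.9 = 4.26.

K_p = 4.26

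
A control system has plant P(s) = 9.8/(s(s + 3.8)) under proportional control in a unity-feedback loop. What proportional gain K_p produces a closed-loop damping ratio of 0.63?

K_p = 0.928

Closed-loop characteristic equation: s² + 3.8s + K_p·9.8 = 0.
So ω_n = √(9.8K_p) and 2ζω_n = 3.8, giving ζ = 3.8/(2√(9.8K_p)).
Setting ζ = 0.63: √(9.8K_p) = 3.8/(2·0.63) = 3.016, so K_p = 9.095/9.8 = 0.928.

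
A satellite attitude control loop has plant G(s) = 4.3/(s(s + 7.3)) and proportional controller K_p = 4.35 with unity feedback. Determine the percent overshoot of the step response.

From 1 + K_pG(s) = 0: s² + 7.3s + 18.7 = 0 ⇒ ω_n = 4.325, ζ = 0.8439.
%OS = 100·exp(−πζ/√(1−ζ²)) = 100·exp(−π·0.8439/√0.2878) = 0.714%.

0.714%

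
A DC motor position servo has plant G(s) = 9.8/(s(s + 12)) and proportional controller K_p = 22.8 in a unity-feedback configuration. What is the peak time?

From 1 + K_pG(s) = 0: s² + 12s + 223.4 = 0 ⇒ ω_n = 14.95, ζ = 0.4014.
Damped frequency ω_d = ω_n√(1−ζ²) = 13.69 rad/s, so peak time T_p = π/ω_d = 0.229 s.

T_p = 0.229 s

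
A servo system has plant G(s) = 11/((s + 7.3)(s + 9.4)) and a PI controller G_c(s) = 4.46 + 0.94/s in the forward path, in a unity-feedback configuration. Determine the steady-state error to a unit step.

The open loop G_c(s)G(s) has a pole at the origin (type 1), so the static position error constant is infinite and e_ss = 1/(1+∞) = 0.

0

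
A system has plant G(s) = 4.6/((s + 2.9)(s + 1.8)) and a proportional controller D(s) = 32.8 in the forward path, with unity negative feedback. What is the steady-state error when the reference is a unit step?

0.0334

The loop is type 0. Static position error constant K_pos = D(0)·G(0) = 32.8·0.8812 = 28.9.
Steady-state error to a unit step: e_ss = 1/(1+K_pos) = 1/29.9 = 0.0334.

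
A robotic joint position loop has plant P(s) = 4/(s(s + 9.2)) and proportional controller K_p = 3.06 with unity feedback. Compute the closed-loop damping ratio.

1 + K_p·P(s) = 0 gives s² + 9.2s + 12.24 = 0.
Matching s² + 2ζω_n s + ω_n²: ω_n = √12.24 = 3.499 rad/s and 2ζω_n = 9.2, so ζ = 9.2/(2·3.499) = 1.31.

ζ = 1.31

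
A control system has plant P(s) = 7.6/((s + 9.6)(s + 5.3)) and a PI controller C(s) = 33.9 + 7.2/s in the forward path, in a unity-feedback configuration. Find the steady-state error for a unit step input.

The open loop C(s)P(s) has a pole at the origin (type 1), so the static position error constant is infinite and e_ss = 1/(1+∞) = 0.

0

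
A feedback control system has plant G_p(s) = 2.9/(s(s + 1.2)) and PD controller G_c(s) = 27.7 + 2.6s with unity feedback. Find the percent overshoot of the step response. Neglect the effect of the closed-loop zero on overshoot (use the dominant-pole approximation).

Forward path: (27.7 + 2.6s)·2.9/(s(s+1.2)). The closed-loop characteristic equation is s² + (1.2 + 2.9·2.6)s + 2.9·27.7 = 0.
That is s² + 8.74s + 80.33 = 0, so ω_n = 8.963 rad/s and ζ = 8.74/(2·8.963) = 0.4876.
%OS = 100·exp(−πζ/√(1−ζ²)) = 17.3%.

17.3%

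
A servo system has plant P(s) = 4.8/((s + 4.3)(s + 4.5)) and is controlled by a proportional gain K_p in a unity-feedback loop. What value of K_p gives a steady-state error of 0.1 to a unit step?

The loop is type 0, so e_ss(step) = 1/(1 + K_pos) with K_pos = K_p·P(0).
P(0) = 0.2481. Require 1/(1 + K_p·0.2481) = 0.1, so 1 + 0.2481·K_p = 10.
K_p = (10 − 1)/0.2481 = 36.3.

K_p = 36.3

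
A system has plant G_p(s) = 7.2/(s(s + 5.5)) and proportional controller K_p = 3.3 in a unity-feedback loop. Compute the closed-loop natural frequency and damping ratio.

ω_n = 4.87 rad/s, ζ = 0.564

The closed-loop denominator is s(s+5.5) + 3.3·7.2 = s² + 5.5s + 23.76.
Matching s² + 2ζω_n s + ω_n²: ω_n = √23.76 = 4.874 rad/s and 2ζω_n = 5.5, so ζ = 5.5/(2·4.874) = 0.564.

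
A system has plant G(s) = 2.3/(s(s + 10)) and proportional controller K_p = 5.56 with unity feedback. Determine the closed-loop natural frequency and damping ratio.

ω_n = 3.58 rad/s, ζ = 1.4

1 + K_p·G(s) = 0 gives s² + 10s + 12.79 = 0.
So ω_n² = 12.79 ⇒ ω_n = 3.576 rad/s, and ζ = 10/(2ω_n) = 1.4.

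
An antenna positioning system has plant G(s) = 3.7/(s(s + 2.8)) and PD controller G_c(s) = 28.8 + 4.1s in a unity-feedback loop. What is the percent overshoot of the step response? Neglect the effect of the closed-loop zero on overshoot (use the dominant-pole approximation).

Forward path: (28.8 + 4.1s)·3.7/(s(s+2.8)). The closed-loop characteristic equation is s² + (2.8 + 3.7·4.1)s + 3.7·28.8 = 0.
That is s² + 17.97s + 106.6 = 0, so ω_n = 10.32 rad/s and ζ = 17.97/(2·10.32) = 0.8704.
%OS = 100·exp(−πζ/√(1−ζ²)) = 0.387%.

0.387%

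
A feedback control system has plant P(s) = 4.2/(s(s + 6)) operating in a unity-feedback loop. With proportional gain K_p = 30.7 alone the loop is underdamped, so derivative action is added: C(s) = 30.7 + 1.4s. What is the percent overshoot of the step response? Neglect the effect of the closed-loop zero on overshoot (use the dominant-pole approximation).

14.5%

Forward path: (30.7 + 1.4s)·4.2/(s(s+6)). The closed-loop characteristic equation is s² + (6 + 4.2·1.4)s + 4.2·30.7 = 0.
That is s² + 11.88s + 128.9 = 0, so ω_n = 11.36 rad/s and ζ = 11.88/(2·11.36) = 0.5231.
%OS = 100·exp(−πζ/√(1−ζ²)) = 14.5%.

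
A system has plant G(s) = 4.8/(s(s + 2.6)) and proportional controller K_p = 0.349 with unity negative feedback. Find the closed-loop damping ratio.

ζ = 1

With unity feedback the closed-loop characteristic equation is s² + 2.6s + 0.349·4.8 = s² + 2.6s + 1.675 = 0.
Matching s² + 2ζω_n s + ω_n²: ω_n = √1.675 = 1.294 rad/s and 2ζω_n = 2.6, so ζ = 2.6/(2·1.294) = 1.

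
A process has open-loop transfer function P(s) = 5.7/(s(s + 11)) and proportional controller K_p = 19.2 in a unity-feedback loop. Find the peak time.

T_p = 0.353 s

From 1 + K_pP(s) = 0: s² + 11s + 109.4 = 0 ⇒ ω_n = 10.46, ζ = 0.5257.
Damped frequency ω_d = ω_n√(1−ζ²) = 8.899 rad/s, so peak time T_p = π/ω_d = 0.353 s.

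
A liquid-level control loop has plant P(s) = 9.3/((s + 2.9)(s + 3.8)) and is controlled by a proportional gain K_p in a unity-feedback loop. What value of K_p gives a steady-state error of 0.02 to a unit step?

K_p = 58.1

For a type-0 loop with proportional control, e_ss = 1/(1 + K_p·P(0)).
P(0) = 0.8439. Require 1/(1 + K_p·0.8439) = 0.02, so 1 + 0.8439·K_p = 50.
K_p = (50 − 1)/0.8439 = 58.1.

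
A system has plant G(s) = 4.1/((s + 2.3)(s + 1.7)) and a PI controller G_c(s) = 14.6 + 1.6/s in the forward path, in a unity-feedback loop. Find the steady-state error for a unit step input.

The open loop G_c(s)G(s) has a pole at the origin (type 1), so the static position error constant is infinite and e_ss = 1/(1+∞) = 0.

0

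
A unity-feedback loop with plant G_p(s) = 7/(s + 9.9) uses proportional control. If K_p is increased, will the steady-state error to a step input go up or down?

e_ss = 1/(1 + K_p·G_p(0)); a larger K_p raises the denominator, so e_ss decreases.

decrease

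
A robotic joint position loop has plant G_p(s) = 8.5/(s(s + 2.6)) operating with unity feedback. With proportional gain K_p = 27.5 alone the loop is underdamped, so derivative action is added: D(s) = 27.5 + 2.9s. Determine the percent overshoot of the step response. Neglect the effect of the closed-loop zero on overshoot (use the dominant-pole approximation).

Forward path: (27.5 + 2.9s)·8.5/(s(s+2.6)). The closed-loop characteristic equation is s² + (2.6 + 8.5·2.9)s + 8.5·27.5 = 0.
That is s² + 27.25s + 233.8 = 0, so ω_n = 15.29 rad/s and ζ = 27.25/(2·15.29) = 0.8912.
%OS = 100·exp(−πζ/√(1−ζ²)) = 0.209%.

0.209%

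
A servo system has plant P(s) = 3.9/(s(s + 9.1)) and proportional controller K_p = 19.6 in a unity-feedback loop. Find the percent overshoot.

14.7%

Closed-loop characteristic equation: s² + 9.1s + 76.44 = 0, so ω_n = 8.743 rad/s and ζ = 9.1/(2·8.743) = 0.5204.
%OS = 100·exp(−πζ/√(1−ζ²)) = 100·exp(−π·0.5204/√0.7292) = 14.7%.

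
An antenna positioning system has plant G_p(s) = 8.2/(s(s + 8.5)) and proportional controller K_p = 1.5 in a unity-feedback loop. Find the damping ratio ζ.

ζ = 1.21

1 + K_p·G_p(s) = 0 gives s² + 8.5s + 12.3 = 0.
Matching s² + 2ζω_n s + ω_n²: ω_n = √12.3 = 3.507 rad/s and 2ζω_n = 8.5, so ζ = 8.5/(2·3.507) = 1.21.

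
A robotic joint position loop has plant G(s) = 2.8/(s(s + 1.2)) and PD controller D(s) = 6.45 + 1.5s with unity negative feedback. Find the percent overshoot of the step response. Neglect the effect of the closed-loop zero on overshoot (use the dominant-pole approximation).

Forward path: (6.45 + 1.5s)·2.8/(s(s+1.2)). The closed-loop characteristic equation is s² + (1.2 + 2.8·1.5)s + 2.8·6.45 = 0.
That is s² + 5.4s + 18.06 = 0, so ω_n = 4.25 rad/s and ζ = 5.4/(2·4.25) = 0.6353.
%OS = 100·exp(−πζ/√(1−ζ²)) = 7.54%.

7.54%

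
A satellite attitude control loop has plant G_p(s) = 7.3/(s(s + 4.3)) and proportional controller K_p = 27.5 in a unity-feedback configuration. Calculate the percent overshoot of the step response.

61.7%

The closed-loop denominator s² + 4.3s + 200.8 gives ω_n = √200.8 = 14.17 and ζ = 4.3/(2ω_n) = 0.1517.
%OS = 100·exp(−πζ/√(1−ζ²)) = 100·exp(−π·0.1517/√0.977) = 61.7%.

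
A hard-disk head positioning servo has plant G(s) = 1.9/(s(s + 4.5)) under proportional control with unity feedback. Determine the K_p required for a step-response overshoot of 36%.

From %OS = 100·exp(−πζ/√(1−ζ²)) = 36%, ζ = −ln(0.36)/√(π²+ln²(0.36)) = 0.3093.
Characteristic equation s² + 4.5s + 1.9K_p = 0 gives ζ = 4.5/(2√(1.9K_p)).
Setting ζ = 0.3093: √(1.9K_p) = 4.5/(2·0.3093) = 7.275, so K_p = 52.93/1.9 = 27.9.

K_p = 27.9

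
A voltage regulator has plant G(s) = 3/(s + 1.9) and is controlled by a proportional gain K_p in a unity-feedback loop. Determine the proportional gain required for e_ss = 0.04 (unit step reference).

The loop is type 0, so e_ss(step) = 1/(1 + K_pos) with K_pos = K_p·G(0).
G(0) = 1.579. Require 1/(1 + K_p·1.579) = 0.04, so 1 + 1.579·K_p = 25.
K_p = (25 − 1)/1.579 = 15.2.

K_p = 15.2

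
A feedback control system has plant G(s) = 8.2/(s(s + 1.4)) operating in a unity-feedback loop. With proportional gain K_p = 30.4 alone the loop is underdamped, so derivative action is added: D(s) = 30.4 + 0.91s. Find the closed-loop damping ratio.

Forward path: (30.4 + 0.91s)·8.2/(s(s+1.4)). The closed-loop characteristic equation is s² + (1.4 + 8.2·0.91)s + 8.2·30.4 = 0.
That is s² + 8.862s + 249.3 = 0, so ω_n = 15.79 rad/s and ζ = 8.862/(2·15.79) = 0.2806.

ζ = 0.281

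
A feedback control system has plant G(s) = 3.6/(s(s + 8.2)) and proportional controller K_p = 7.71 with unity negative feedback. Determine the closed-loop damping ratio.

1 + K_p·G(s) = 0 gives s² + 8.2s + 27.76 = 0.
Matching s² + 2ζω_n s + ω_n²: ω_n = √27.76 = 5.268 rad/s and 2ζω_n = 8.2, so ζ = 8.2/(2·5.268) = 0.778.

ζ = 0.778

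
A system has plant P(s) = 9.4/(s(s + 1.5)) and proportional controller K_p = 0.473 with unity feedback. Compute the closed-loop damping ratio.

1 + K_p·P(s) = 0 gives s² + 1.5s + 4.446 = 0.
Matching s² + 2ζω_n s + ω_n²: ω_n = √4.446 = 2.109 rad/s and 2ζω_n = 1.5, so ζ = 1.5/(2·2.109) = 0.356.

ζ = 0.356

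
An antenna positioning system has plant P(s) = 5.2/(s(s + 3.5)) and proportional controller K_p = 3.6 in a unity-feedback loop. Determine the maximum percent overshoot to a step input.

Closed-loop characteristic equation: s² + 3.5s + 18.72 = 0, so ω_n = 4.327 rad/s and ζ = 3.5/(2·4.327) = 0.4045.
%OS = 100·exp(−πζ/√(1−ζ²)) = 100·exp(−π·0.4045/√0.8364) = 24.9%.

24.9%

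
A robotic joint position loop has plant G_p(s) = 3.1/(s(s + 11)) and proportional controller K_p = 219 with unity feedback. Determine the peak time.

The closed-loop denominator s² + 11s + 678.9 gives ω_n = √678.9 = 26.06 and ζ = 11/(2ω_n) = 0.2111.
Damped frequency ω_d = ω_n√(1−ζ²) = 25.47 rad/s, so peak time T_p = π/ω_d = 0.123 s.

T_p = 0.123 s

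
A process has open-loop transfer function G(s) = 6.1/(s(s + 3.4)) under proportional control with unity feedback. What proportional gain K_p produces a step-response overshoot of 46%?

K_p = 8.23

From %OS = 100·exp(−πζ/√(1−ζ²)) = 46%, ζ = −ln(0.46)/√(π²+ln²(0.46)) = 0.24.
Characteristic equation s² + 3.4s + 6.1K_p = 0 gives ζ = 3.4/(2√(6.1K_p)).
Setting ζ = 0.24: √(6.1K_p) = 3.4/(2·0.24) = 7.085, so K_p = 50.19/6.1 = 8.23.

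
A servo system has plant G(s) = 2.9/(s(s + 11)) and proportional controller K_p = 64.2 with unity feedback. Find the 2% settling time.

Closed-loop characteristic equation: s² + 11s + 186.2 = 0, so ω_n = 13.64 rad/s and ζ = 11/(2·13.64) = 0.4031.
2% settling time T_s ≈ 4/(ζω_n) = 4/5.5 = 0.727 s.

T_s ≈ 0.727 s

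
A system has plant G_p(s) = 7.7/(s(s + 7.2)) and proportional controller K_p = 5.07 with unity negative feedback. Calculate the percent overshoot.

Closed-loop characteristic equation: s² + 7.2s + 39.04 = 0, so ω_n = 6.248 rad/s and ζ = 7.2/(2·6.248) = 0.5762.
%OS = 100·exp(−πζ/√(1−ζ²)) = 100·exp(−π·0.5762/√0.668) = 10.9%.

10.9%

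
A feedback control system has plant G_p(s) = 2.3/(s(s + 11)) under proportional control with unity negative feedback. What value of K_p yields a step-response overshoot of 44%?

From %OS = 100·exp(−πζ/√(1−ζ²)) = 44%, ζ = −ln(0.44)/√(π²+ln²(0.44)) = 0.2528.
Characteristic equation s² + 11s + 2.3K_p = 0 gives ζ = 11/(2√(2.3K_p)).
Setting ζ = 0.2528: √(2.3K_p) = 11/(2·0.2528) = 21.75, so K_p = 473.2/2.3 = 206.

K_p = 206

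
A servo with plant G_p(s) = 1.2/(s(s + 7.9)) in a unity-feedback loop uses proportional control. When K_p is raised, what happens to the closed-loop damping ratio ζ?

ζ = 7.9/(2√(1.2K_p)); increasing K_p raises the denominator, so ζ falls.

decrease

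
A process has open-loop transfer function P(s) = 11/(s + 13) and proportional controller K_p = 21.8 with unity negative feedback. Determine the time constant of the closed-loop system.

Closed-loop transfer function: T(s) = K_p·P(s)/(1 + K_p·P(s)) = 239.8/(s + 13 + 239.8) = 239.8/(s + 252.8).
Time constant τ = 1/252.8 = 0.00396 s.

τ = 0.00396 s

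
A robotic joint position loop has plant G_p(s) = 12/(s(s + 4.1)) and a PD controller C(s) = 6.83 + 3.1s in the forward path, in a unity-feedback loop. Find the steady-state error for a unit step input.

0

The open loop C(s)G_p(s) has a pole at the origin (type 1), so the static position error constant is infinite and e_ss = 1/(1+∞) = 0.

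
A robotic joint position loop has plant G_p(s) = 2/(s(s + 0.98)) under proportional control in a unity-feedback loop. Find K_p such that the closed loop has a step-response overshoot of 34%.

K_p = 1.14

From %OS = 100·exp(−πζ/√(1−ζ²)) = 34%, ζ = −ln(0.34)/√(π²+ln²(0.34)) = 0.3248.
Characteristic equation s² + 0.98s + 2K_p = 0 gives ζ = 0.98/(2√(2K_p)).
Setting ζ = 0.3248: √(2K_p) = 0.98/(2·0.3248) = 1.509, so K_p = 2.276/2 = 1.14.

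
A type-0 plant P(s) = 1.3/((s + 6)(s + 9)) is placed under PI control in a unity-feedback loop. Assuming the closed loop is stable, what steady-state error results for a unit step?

0

The PI controller's integrator makes the forward path type 1, so e_ss to a step is zero.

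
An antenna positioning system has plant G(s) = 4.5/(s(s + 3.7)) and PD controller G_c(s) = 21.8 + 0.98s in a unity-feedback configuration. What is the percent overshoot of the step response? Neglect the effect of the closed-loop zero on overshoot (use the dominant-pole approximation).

24.4%

Forward path: (21.8 + 0.98s)·4.5/(s(s+3.7)). The closed-loop characteristic equation is s² + (3.7 + 4.5·0.98)s + 4.5·21.8 = 0.
That is s² + 8.11s + 98.1 = 0, so ω_n = 9.905 rad/s and ζ = 8.11/(2·9.905) = 0.4094.
%OS = 100·exp(−πζ/√(1−ζ²)) = 24.4%.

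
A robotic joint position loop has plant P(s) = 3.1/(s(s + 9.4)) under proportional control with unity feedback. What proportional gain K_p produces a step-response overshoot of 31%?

From %OS = 100·exp(−πζ/√(1−ζ²)) = 31%, ζ = −ln(0.31)/√(π²+ln²(0.31)) = 0.3493.
Characteristic equation s² + 9.4s + 3.1K_p = 0 gives ζ = 9.4/(2√(3.1K_p)).
Setting ζ = 0.3493: √(3.1K_p) = 9.4/(2·0.3493) = 13.45, so K_p = 181/3.1 = 58.4.

K_p = 58.4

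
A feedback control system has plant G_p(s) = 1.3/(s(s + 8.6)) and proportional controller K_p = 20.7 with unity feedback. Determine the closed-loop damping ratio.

The closed-loop denominator is s(s+8.6) + 20.7·1.3 = s² + 8.6s + 26.91.
Matching s² + 2ζω_n s + ω_n²: ω_n = √26.91 = 5.187 rad/s and 2ζω_n = 8.6, so ζ = 8.6/(2·5.187) = 0.829.

ζ = 0.829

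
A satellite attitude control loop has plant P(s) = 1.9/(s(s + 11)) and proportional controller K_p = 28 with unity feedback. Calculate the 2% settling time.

T_s ≈ 0.727 s

The closed-loop denominator s² + 11s + 53.2 gives ω_n = √53.2 = 7.294 and ζ = 11/(2ω_n) = 0.7541.
2% settling time T_s ≈ 4/(ζω_n) = 4/5.5 = 0.727 s.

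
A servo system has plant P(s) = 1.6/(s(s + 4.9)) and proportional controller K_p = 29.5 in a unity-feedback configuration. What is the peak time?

From 1 + K_pP(s) = 0: s² + 4.9s + 47.2 = 0 ⇒ ω_n = 6.87, ζ = 0.3566.
Damped frequency ω_d = ω_n√(1−ζ²) = 6.419 rad/s, so peak time T_p = π/ω_d = 0.489 s.

T_p = 0.489 s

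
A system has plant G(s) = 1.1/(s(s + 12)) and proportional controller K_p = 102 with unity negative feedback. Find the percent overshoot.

11.5%

The closed-loop denominator s² + 12s + 112.2 gives ω_n = √112.2 = 10.59 and ζ = 12/(2ω_n) = 0.5664.
%OS = 100·exp(−πζ/√(1−ζ²)) = 100·exp(−π·0.5664/√0.6791) = 11.5%.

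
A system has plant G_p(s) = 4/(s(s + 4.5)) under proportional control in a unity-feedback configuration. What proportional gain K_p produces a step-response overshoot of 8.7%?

From %OS = 100·exp(−πζ/√(1−ζ²)) = 8.7%, ζ = −ln(0.087)/√(π²+ln²(0.087)) = 0.6137.
Characteristic equation s² + 4.5s + 4K_p = 0 gives ζ = 4.5/(2√(4K_p)).
Setting ζ = 0.6137: √(4K_p) = 4.5/(2·0.6137) = 3.666, so K_p = 13.44/4 = 3.36.

K_p = 3.36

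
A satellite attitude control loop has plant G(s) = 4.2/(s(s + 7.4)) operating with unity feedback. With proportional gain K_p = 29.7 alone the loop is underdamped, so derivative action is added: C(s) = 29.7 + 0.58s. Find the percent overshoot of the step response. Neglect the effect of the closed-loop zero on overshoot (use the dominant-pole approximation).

Forward path: (29.7 + 0.58s)·4.2/(s(s+7.4)). The closed-loop characteristic equation is s² + (7.4 + 4.2·0.58)s + 4.2·29.7 = 0.
That is s² + 9.836s + 124.7 = 0, so ω_n = 11.17 rad/s and ζ = 9.836/(2·11.17) = 0.4403.
%OS = 100·exp(−πζ/√(1−ζ²)) = 21.4%.

21.4%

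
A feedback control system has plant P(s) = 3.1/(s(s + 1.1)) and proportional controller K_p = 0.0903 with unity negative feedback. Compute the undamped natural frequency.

1 + K_p·P(s) = 0 gives s² + 1.1s + 0.2799 = 0.
Matching s² + 2ζω_n s + ω_n²: ω_n = √0.2799 = 0.5291 rad/s and 2ζω_n = 1.1, so ζ = 1.1/(2·0.5291) = 1.04.

ω_n = 0.529 rad/s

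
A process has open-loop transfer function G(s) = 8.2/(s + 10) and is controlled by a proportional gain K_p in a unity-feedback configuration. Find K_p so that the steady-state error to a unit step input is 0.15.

K_p = 6.91

The loop is type 0, so e_ss(step) = 1/(1 + K_pos) with K_pos = K_p·G(0).
G(0) = 0.82. Require 1/(1 + K_p·0.82) = 0.15, so 1 + 0.82·K_p = 6.667.
K_p = (6.667 − 1)/0.82 = 6.91.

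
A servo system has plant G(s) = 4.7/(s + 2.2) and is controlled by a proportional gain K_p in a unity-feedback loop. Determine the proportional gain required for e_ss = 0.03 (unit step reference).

For a type-0 loop with proportional control, e_ss = 1/(1 + K_p·G(0)).
G(0) = 2.136. Require 1/(1 + K_p·2.136) = 0.03, so 1 + 2.136·K_p = 33.33.
K_p = (33.33 − 1)/2.136 = 15.1.

K_p = 15.1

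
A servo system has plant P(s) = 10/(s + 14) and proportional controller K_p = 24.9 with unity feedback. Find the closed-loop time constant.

τ = 0.0038 s

Closed-loop transfer function: T(s) = K_p·P(s)/(1 + K_p·P(s)) = 249/(s + 14 + 249) = 249/(s + 263).
Time constant τ = 1/263 = 0.0038 s.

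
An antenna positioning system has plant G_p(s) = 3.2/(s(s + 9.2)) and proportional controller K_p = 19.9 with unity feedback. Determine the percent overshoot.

10.9%

The closed-loop denominator s² + 9.2s + 63.68 gives ω_n = √63.68 = 7.98 and ζ = 9.2/(2ω_n) = 0.5764.
%OS = 100·exp(−πζ/√(1−ζ²)) = 100·exp(−π·0.5764/√0.6677) = 10.9%.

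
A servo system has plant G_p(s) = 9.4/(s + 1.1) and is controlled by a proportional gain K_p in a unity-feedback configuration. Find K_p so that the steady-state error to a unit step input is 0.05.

Steady-state error for a unit step on this type-0 loop is 1/(1 + K_p·G_p(0)).
G_p(0) = 8.545. Require 1/(1 + K_p·8.545) = 0.05, so 1 + 8.545·K_p = 20.
K_p = (20 − 1)/8.545 = 2.22.

K_p = 2.22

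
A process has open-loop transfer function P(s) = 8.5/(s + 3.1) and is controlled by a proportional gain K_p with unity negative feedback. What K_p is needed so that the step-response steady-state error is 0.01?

K_p = 36.1

Steady-state error for a unit step on this type-0 loop is 1/(1 + K_p·P(0)).
P(0) = 2.742. Require 1/(1 + K_p·2.742) = 0.01, so 1 + 2.742·K_p = 100.
K_p = (100 − 1)/2.742 = 36.1.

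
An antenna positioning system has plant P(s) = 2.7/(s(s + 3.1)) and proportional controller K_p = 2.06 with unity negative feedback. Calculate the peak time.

The closed-loop denominator s² + 3.1s + 5.562 gives ω_n = √5.562 = 2.358 and ζ = 3.1/(2ω_n) = 0.6572.
Damped frequency ω_d = ω_n√(1−ζ²) = 1.777 rad/s, so peak time T_p = π/ω_d = 1.77 s.

T_p = 1.77 s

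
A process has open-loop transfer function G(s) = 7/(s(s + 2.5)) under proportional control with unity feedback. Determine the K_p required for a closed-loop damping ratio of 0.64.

Closed-loop characteristic equation: s² + 2.5s + K_p·7 = 0.
So ω_n = √(7K_p) and 2ζω_n = 2.5, giving ζ = 2.5/(2√(7K_p)).
Setting ζ = 0.64: √(7K_p) = 2.5/(2·0.64) = 1.953, so K_p = 3.815/7 = 0.545.

K_p = 0.545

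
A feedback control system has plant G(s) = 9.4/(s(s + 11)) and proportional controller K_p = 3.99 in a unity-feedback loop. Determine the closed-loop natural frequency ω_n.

1 + K_p·G(s) = 0 gives s² + 11s + 37.51 = 0.
So ω_n² = 37.51 ⇒ ω_n = 6.124 rad/s, and ζ = 11/(2ω_n) = 0.898.

ω_n = 6.12 rad/s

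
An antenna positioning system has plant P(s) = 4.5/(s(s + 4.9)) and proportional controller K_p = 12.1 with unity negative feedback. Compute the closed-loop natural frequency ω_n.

The closed-loop denominator is s(s+4.9) + 12.1·4.5 = s² + 4.9s + 54.45.
Matching s² + 2ζω_n s + ω_n²: ω_n = √54.45 = 7.379 rad/s and 2ζω_n = 4.9, so ζ = 4.9/(2·7.379) = 0.332.

ω_n = 7.38 rad/s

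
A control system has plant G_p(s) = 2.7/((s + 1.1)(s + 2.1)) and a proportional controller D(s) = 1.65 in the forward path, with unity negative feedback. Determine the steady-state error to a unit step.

0.341

The loop is type 0. Static position error constant K_pos = D(0)·G_p(0) = 1.65·1.169 = 1.929.
Steady-state error to a unit step: e_ss = 1/(1+K_pos) = 1/2.929 = 0.341.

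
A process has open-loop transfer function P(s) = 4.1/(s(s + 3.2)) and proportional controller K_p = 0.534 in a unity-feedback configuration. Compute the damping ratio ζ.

ζ = 1.08

The closed-loop denominator is s(s+3.2) + 0.534·4.1 = s² + 3.2s + 2.189.
Matching s² + 2ζω_n s + ω_n²: ω_n = √2.189 = 1.48 rad/s and 2ζω_n = 3.2, so ζ = 3.2/(2·1.48) = 1.08.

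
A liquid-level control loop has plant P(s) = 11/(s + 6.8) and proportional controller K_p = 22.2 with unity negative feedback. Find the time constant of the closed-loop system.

τ = 0.00398 s

Closed-loop transfer function: T(s) = K_p·P(s)/(1 + K_p·P(s)) = 244.2/(s + 6.8 + 244.2) = 244.2/(s + 251).
Time constant τ = 1/251 = 0.00398 s.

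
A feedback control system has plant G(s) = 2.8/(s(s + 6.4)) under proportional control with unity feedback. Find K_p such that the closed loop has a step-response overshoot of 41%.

K_p = 49.1

From %OS = 100·exp(−πζ/√(1−ζ²)) = 41%, ζ = −ln(0.41)/√(π²+ln²(0.41)) = 0.273.
Characteristic equation s² + 6.4s + 2.8K_p = 0 gives ζ = 6.4/(2√(2.8K_p)).
Setting ζ = 0.273: √(2.8K_p) = 6.4/(2·0.273) = 11.72, so K_p = 137.4/2.8 = 49.1.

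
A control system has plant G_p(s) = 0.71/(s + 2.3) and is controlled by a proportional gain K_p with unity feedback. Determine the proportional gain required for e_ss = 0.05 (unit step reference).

Steady-state error for a unit step on this type-0 loop is 1/(1 + K_p·G_p(0)).
G_p(0) = 0.3087. Require 1/(1 + K_p·0.3087) = 0.05, so 1 + 0.3087·K_p = 20.
K_p = (20 − 1)/0.3087 = 61.5.

K_p = 61.5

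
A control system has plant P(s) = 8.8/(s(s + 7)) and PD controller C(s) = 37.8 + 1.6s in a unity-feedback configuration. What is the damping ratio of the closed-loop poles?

Forward path: (37.8 + 1.6s)·8.8/(s(s+7)). The closed-loop characteristic equation is s² + (7 + 8.8·1.6)s + 8.8·37.8 = 0.
That is s² + 21.08s + 332.6 = 0, so ω_n = 18.24 rad/s and ζ = 21.08/(2·18.24) = 0.5779.

ζ = 0.578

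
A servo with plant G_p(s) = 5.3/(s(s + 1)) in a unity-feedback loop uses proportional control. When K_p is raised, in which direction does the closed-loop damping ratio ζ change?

ζ = 1/(2√(5.3K_p)); increasing K_p raises the denominator, so ζ falls.

decrease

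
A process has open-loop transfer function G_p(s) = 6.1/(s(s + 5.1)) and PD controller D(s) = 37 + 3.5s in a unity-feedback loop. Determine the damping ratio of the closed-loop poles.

ζ = 0.88

Forward path: (37 + 3.5s)·6.1/(s(s+5.1)). The closed-loop characteristic equation is s² + (5.1 + 6.1·3.5)s + 6.1·37 = 0.
That is s² + 26.45s + 225.7 = 0, so ω_n = 15.02 rad/s and ζ = 26.45/(2·15.02) = 0.8803.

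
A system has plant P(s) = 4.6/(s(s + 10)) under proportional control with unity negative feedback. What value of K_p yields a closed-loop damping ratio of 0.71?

K_p = 10.8

Closed-loop characteristic equation: s² + 10s + K_p·4.6 = 0.
So ω_n = √(4.6K_p) and 2ζω_n = 10, giving ζ = 10/(2√(4.6K_p)).
Setting ζ = 0.71: √(4.6K_p) = 10/(2·0.71) = 7.042, so K_p = 49.59/4.6 = 10.8.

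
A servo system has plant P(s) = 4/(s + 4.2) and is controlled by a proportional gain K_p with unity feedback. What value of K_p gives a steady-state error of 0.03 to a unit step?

K_p = 34

Steady-state error for a unit step on this type-0 loop is 1/(1 + K_p·P(0)).
P(0) = 0.9524. Require 1/(1 + K_p·0.9524) = 0.03, so 1 + 0.9524·K_p = 33.33.
K_p = (33.33 − 1)/0.9524 = 34.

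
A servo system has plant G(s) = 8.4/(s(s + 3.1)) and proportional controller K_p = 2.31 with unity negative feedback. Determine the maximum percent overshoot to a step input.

30.7%

From 1 + K_pG(s) = 0: s² + 3.1s + 19.4 = 0 ⇒ ω_n = 4.405, ζ = 0.3519.
%OS = 100·exp(−πζ/√(1−ζ²)) = 100·exp(−π·0.3519/√0.8762) = 30.7%.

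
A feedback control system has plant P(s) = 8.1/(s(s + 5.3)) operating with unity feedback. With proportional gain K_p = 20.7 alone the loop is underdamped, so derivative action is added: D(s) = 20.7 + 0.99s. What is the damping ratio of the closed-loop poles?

Forward path: (20.7 + 0.99s)·8.1/(s(s+5.3)). The closed-loop characteristic equation is s² + (5.3 + 8.1·0.99)s + 8.1·20.7 = 0.
That is s² + 13.32s + 167.7 = 0, so ω_n = 12.95 rad/s and ζ = 13.32/(2·12.95) = 0.5143.

ζ = 0.514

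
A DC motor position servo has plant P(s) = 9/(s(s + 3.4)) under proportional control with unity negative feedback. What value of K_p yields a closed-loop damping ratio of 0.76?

Closed-loop characteristic equation: s² + 3.4s + K_p·9 = 0.
So ω_n = √(9K_p) and 2ζω_n = 3.4, giving ζ = 3.4/(2√(9K_p)).
Setting ζ = 0.76: √(9K_p) = 3.4/(2·0.76) = 2.237, so K_p = 5.003/9 = 0.556.

K_p = 0.556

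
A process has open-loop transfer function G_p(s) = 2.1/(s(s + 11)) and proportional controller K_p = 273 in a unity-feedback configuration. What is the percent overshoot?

The closed-loop denominator s² + 11s + 573.3 gives ω_n = √573.3 = 23.94 and ζ = 11/(2ω_n) = 0.2297.
%OS = 100·exp(−πζ/√(1−ζ²)) = 100·exp(−π·0.2297/√0.9472) = 47.6%.

47.6%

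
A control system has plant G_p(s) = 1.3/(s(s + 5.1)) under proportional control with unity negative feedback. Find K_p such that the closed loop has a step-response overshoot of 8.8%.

K_p = 13.4

From %OS = 100·exp(−πζ/√(1−ζ²)) = 8.8%, ζ = −ln(0.088)/√(π²+ln²(0.088)) = 0.6119.
Characteristic equation s² + 5.1s + 1.3K_p = 0 gives ζ = 5.1/(2√(1.3K_p)).
Setting ζ = 0.6119: √(1.3K_p) = 5.1/(2·0.6119) = 4.167, so K_p = 17.37/1.3 = 13.4.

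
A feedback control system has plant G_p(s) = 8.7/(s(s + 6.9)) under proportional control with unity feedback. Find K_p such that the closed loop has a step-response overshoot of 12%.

K_p = 4.37

From %OS = 100·exp(−πζ/√(1−ζ²)) = 12%, ζ = −ln(0.12)/√(π²+ln²(0.12)) = 0.5594.
Characteristic equation s² + 6.9s + 8.7K_p = 0 gives ζ = 6.9/(2√(8.7K_p)).
Setting ζ = 0.5594: √(8.7K_p) = 6.9/(2·0.5594) = 6.167, so K_p = 38.03/8.7 = 4.37.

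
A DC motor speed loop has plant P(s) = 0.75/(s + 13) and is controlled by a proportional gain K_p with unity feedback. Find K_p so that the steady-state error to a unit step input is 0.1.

The loop is type 0, so e_ss(step) = 1/(1 + K_pos) with K_pos = K_p·P(0).
P(0) = 0.05769. Require 1/(1 + K_p·0.05769) = 0.1, so 1 + 0.05769·K_p = 10.
K_p = (10 − 1)/0.05769 = 156.

K_p = 156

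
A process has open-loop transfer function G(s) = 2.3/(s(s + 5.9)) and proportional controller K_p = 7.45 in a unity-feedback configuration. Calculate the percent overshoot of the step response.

4.11%

Closed-loop characteristic equation: s² + 5.9s + 17.13 = 0, so ω_n = 4.139 rad/s and ζ = 5.9/(2·4.139) = 0.7127.
%OS = 100·exp(−πζ/√(1−ζ²)) = 100·exp(−π·0.7127/√0.4921) = 4.11%.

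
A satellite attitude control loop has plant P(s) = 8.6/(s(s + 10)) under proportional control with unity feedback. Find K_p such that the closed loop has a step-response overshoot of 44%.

From %OS = 100·exp(−πζ/√(1−ζ²)) = 44%, ζ = −ln(0.44)/√(π²+ln²(0.44)) = 0.2528.
Characteristic equation s² + 10s + 8.6K_p = 0 gives ζ = 10/(2√(8.6K_p)).
Setting ζ = 0.2528: √(8.6K_p) = 10/(2·0.2528) = 19.78, so K_p = 391.1/8.6 = 45.5.

K_p = 45.5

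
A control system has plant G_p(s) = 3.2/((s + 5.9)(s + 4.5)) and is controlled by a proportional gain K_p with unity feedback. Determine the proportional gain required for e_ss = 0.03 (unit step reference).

K_p = 268

For a type-0 loop with proportional control, e_ss = 1/(1 + K_p·G_p(0)).
G_p(0) = 0.1205. Require 1/(1 + K_p·0.1205) = 0.03, so 1 + 0.1205·K_p = 33.33.
K_p = (33.33 − 1)/0.1205 = 268.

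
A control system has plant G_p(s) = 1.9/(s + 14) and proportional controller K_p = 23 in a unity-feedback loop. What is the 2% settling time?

T_s ≈ 0.0693 s

Closed-loop transfer function: T(s) = K_p·G_p(s)/(1 + K_p·G_p(s)) = 43.7/(s + 14 + 43.7) = 43.7/(s + 57.7).
Time constant τ = 1/57.7 = 0.01733 s, so the 2% settling time is about 4τ = 0.0693 s.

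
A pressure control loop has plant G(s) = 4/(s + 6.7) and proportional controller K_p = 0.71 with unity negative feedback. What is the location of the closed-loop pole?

s = -9.54

Closed-loop transfer function: T(s) = K_p·G(s)/(1 + K_p·G(s)) = 2.84/(s + 6.7 + 2.84) = 2.84/(s + 9.54).
The closed-loop pole is at s = −9.54.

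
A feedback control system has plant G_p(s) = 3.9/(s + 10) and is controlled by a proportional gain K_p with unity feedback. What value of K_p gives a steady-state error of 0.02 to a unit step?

K_p = 126

The loop is type 0, so e_ss(step) = 1/(1 + K_pos) with K_pos = K_p·G_p(0).
G_p(0) = 0.39. Require 1/(1 + K_p·0.39) = 0.02, so 1 + 0.39·K_p = 50.
K_p = (50 − 1)/0.39 = 126.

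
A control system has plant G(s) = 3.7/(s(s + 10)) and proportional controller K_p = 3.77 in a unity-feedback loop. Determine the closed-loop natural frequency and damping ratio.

ω_n = 3.73 rad/s, ζ = 1.34

1 + K_p·G(s) = 0 gives s² + 10s + 13.95 = 0.
Matching s² + 2ζω_n s + ω_n²: ω_n = √13.95 = 3.735 rad/s and 2ζω_n = 10, so ζ = 10/(2·3.735) = 1.34.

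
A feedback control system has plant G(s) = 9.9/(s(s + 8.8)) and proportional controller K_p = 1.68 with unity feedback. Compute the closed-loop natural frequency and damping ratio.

The closed-loop denominator is s(s+8.8) + 1.68·9.9 = s² + 8.8s + 16.63.
Matching s² + 2ζω_n s + ω_n²: ω_n = √16.63 = 4.078 rad/s and 2ζω_n = 8.8, so ζ = 8.8/(2·4.078) = 1.08.

ω_n = 4.08 rad/s, ζ = 1.08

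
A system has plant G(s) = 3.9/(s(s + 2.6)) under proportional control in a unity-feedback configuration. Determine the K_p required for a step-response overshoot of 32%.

K_p = 3.73

From %OS = 100·exp(−πζ/√(1−ζ²)) = 32%, ζ = −ln(0.32)/√(π²+ln²(0.32)) = 0.341.
Characteristic equation s² + 2.6s + 3.9K_p = 0 gives ζ = 2.6/(2√(3.9K_p)).
Setting ζ = 0.341: √(3.9K_p) = 2.6/(2·0.341) = 3.813, so K_p = 14.54/3.9 = 3.73.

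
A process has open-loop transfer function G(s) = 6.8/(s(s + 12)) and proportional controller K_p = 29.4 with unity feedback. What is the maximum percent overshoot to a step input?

The closed-loop denominator s² + 12s + 199.9 gives ω_n = √199.9 = 14.14 and ζ = 12/(2ω_n) = 0.4243.
%OS = 100·exp(−πζ/√(1−ζ²)) = 100·exp(−π·0.4243/√0.8199) = 22.9%.

22.9%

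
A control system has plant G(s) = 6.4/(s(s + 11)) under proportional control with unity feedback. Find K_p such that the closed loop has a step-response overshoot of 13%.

K_p = 15.9

From %OS = 100·exp(−πζ/√(1−ζ²)) = 13%, ζ = −ln(0.13)/√(π²+ln²(0.13)) = 0.5446.
Characteristic equation s² + 11s + 6.4K_p = 0 gives ζ = 11/(2√(6.4K_p)).
Setting ζ = 0.5446: √(6.4K_p) = 11/(2·0.5446) = 10.1, so K_p = 102/6.4 = 15.9.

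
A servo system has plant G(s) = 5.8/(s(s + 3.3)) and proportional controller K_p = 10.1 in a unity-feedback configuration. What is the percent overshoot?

50%

Closed-loop characteristic equation: s² + 3.3s + 58.58 = 0, so ω_n = 7.654 rad/s and ζ = 3.3/(2·7.654) = 0.2156.
%OS = 100·exp(−πζ/√(1−ζ²)) = 100·exp(−π·0.2156/√0.9535) = 50%.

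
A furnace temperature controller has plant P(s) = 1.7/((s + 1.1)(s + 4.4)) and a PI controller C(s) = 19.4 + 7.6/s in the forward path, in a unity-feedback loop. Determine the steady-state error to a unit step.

The open loop C(s)P(s) has a pole at the origin (type 1), so the static position error constant is infinite and e_ss = 1/(1+∞) = 0.

0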